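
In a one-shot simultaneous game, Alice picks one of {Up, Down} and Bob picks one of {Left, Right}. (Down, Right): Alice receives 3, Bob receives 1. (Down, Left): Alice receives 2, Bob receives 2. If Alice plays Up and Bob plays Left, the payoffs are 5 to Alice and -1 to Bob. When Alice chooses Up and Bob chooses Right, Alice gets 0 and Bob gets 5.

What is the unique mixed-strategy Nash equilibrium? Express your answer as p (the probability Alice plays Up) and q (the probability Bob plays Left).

p = 1/7, q = 1/2

In a mixed equilibrium Bob is indifferent between Left and Right; this condition fixes p.
  Bob's expected payoff from Left: p·(-1) + (1−p)·2 = -3p + 2
  Bob's expected payoff from Right: p·5 + (1−p)·1 = 4p + 1
  -3p + 2 = 4p + 1  ⇒  -7p = -1  ⇒  p = 1/7.
For Alice to be willing to mix, Alice must be indifferent between Up and Down, which pins down Bob's mix.
  Alice's payoff to Up: q·5 + (1−q)·0 = 5q
  Alice's payoff to Down: q·2 + (1−q)·3 = -q + 3
  5q = -q + 3  ⇒  6q = 3  ⇒  q = 1/2.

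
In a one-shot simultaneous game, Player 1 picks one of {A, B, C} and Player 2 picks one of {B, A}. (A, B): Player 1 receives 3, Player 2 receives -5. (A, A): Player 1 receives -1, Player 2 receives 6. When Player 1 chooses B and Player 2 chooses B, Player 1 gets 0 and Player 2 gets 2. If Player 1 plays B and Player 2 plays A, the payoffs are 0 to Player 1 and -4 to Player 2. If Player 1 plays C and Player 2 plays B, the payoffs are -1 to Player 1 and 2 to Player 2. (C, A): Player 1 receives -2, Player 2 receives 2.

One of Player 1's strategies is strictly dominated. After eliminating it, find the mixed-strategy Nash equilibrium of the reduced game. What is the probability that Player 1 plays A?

Player 1's strategy C is strictly dominated by B: 0 > -1 and 0 > -2. Eliminate C.
Set Player 2's expected payoff from B equal to that from A:
  Player 2's payoff to B: p·(-5) + (1−p)·2 = -7p + 2
  Player 2's payoff to A: p·6 + (1−p)·(-4) = 10p - 4
  -7p + 2 = 10p - 4  ⇒  -17p = -6  ⇒  p = 6/17.

p = 6/17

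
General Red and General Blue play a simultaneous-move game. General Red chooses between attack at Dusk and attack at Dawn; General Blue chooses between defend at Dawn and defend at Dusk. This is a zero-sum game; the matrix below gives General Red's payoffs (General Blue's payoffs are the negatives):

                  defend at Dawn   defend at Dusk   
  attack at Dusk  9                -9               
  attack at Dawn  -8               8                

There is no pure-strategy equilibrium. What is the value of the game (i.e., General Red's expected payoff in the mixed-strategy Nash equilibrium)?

v = 0

General Blue's mix must leave General Red indifferent between attack at Dusk and attack at Dawn.
  General Red's payoff from attack at Dusk: q·9 + (1−q)·(-9) = 18q - 9
  General Red's payoff from attack at Dawn: q·(-8) + (1−q)·8 = -16q + 8
  18q - 9 = -16q + 8  ⇒  34q = 17  ⇒  q = 1/2.
The value is General Red's expected payoff against this mix (using attack at Dusk): (1/2)·9 + (1/2)·(-9) = 0.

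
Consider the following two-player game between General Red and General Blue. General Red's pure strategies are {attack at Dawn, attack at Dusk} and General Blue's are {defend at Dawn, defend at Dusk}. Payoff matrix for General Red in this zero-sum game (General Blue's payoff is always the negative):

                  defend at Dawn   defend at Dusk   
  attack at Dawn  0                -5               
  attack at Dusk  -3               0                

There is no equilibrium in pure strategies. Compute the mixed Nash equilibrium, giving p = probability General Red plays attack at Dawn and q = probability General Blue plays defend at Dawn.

p = 3/8, q = 5/8

For General Blue to be willing to mix, General Blue must be indifferent between defend at Dawn and defend at Dusk, which pins down General Red's mix.
  General Blue's payoff to defend at Dawn: p·0 + (1−p)·3 = -3p + 3
  General Blue's payoff to defend at Dusk: p·5 + (1−p)·0 = 5p
  -3p + 3 = 5p  ⇒  -8p = -3  ⇒  p = 3/8.
For General Red to be willing to mix, General Red must be indifferent between attack at Dawn and attack at Dusk, which pins down General Blue's mix.
  General Red's expected payoff from attack at Dawn: q·0 + (1−q)·(-5) = 5q - 5
  General Red's expected payoff from attack at Dusk: q·(-3) + (1−q)·0 = -3q
  5q - 5 = -3q  ⇒  8q = 5  ⇒  q = 5/8.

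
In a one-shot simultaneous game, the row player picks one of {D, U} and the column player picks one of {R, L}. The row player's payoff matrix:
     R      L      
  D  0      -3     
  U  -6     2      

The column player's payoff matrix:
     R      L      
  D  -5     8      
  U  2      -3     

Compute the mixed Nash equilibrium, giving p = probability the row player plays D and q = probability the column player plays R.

For the column player to be willing to mix, the column player must be indifferent between R and L, which pins down the row player's mix.
  the column player's expected payoff from R: p·(-5) + (1−p)·2 = -7p + 2
  the column player's expected payoff from L: p·8 + (1−p)·(-3) = 11p - 3
  -7p + 2 = 11p - 3  ⇒  -18p = -5  ⇒  p = 5/18.
Set the row player's expected payoff from D equal to that from U:
  the row player's payoff to D: q·0 + (1−q)·(-3) = 3q - 3
  the row player's payoff to U: q·(-6) + (1−q)·2 = -8q + 2
  3q - 3 = -8q + 2  ⇒  11q = 5  ⇒  q = 5/11.

p = 5/18, q = 5/11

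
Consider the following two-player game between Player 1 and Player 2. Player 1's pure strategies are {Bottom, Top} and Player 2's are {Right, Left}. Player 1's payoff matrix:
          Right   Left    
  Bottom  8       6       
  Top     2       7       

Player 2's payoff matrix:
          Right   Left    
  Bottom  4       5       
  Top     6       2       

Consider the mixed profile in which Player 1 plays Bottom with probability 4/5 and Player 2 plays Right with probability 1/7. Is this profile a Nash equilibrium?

Yes

Check Player 2's indifference given Player 1's mix p = 4/5:
  payoff from Right = 22/5; payoff from Left = 22/5 — equal.
Check Player 1's indifference given Player 2's mix q = 1/7:
  payoff from Bottom = 44/7; payoff from Top = 44/7 — equal.
Both players are indifferent, so neither can profitably deviate.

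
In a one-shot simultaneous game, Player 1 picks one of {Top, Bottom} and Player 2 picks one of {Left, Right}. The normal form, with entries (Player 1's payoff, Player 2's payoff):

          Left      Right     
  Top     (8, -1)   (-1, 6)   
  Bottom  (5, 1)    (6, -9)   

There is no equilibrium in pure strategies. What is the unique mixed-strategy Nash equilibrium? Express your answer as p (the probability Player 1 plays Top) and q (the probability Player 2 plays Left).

p = 10/17, q = 7/10

Player 2's indifference between Left and Right determines Player 1's mixing probability p:
  Player 2's expected payoff from Left: p·(-1) + (1−p)·1 = -2p + 1
  Player 2's expected payoff from Right: p·6 + (1−p)·(-9) = 15p - 9
  -2p + 1 = 15p - 9  ⇒  -17p = -10  ⇒  p = 10/17.
Player 1's indifference between Top and Bottom determines Player 2's mixing probability q:
  Player 1's payoff from Top: q·8 + (1−q)·(-1) = 9q - 1
  Player 1's payoff from Bottom: q·5 + (1−q)·6 = -q + 6
  9q - 1 = -q + 6  ⇒  10q = 7  ⇒  q = 7/10.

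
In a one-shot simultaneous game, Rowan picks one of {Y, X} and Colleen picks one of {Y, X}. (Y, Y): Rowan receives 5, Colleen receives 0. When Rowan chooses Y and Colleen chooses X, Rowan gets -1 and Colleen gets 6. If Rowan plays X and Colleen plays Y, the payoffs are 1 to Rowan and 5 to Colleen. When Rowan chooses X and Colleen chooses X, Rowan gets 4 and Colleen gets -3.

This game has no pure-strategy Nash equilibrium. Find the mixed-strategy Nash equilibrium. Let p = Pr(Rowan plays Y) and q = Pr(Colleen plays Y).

p = 4/7, q = 5/9

In a mixed equilibrium Colleen is indifferent between Y and X; this condition fixes p.
  Colleen's payoff to Y: p·0 + (1−p)·5 = -5p + 5
  Colleen's payoff to X: p·6 + (1−p)·(-3) = 9p - 3
  -5p + 5 = 9p - 3  ⇒  -14p = -8  ⇒  p = 4/7.
Set Rowan's expected payoff from Y equal to that from X:
  Rowan's payoff to Y: q·5 + (1−q)·(-1) = 6q - 1
  Rowan's payoff to X: q·1 + (1−q)·4 = -3q + 4
  6q - 1 = -3q + 4  ⇒  9q = 5  ⇒  q = 5/9.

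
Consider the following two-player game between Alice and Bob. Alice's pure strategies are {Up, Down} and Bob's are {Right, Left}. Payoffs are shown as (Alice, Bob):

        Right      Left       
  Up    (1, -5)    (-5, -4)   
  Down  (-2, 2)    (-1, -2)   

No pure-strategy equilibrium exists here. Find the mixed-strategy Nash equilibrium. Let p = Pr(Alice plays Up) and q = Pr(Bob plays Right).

p = 4/5, q = 4/7

For Bob to be willing to mix, Bob must be indifferent between Right and Left, which pins down Alice's mix.
  Bob's payoff to Right: p·(-5) + (1−p)·2 = -7p + 2
  Bob's payoff to Left: p·(-4) + (1−p)·(-2) = -2p - 2
  -7p + 2 = -2p - 2  ⇒  -5p = -4  ⇒  p = 4/5.
Alice's indifference between Up and Down determines Bob's mixing probability q:
  Alice's expected payoff from Up: q·1 + (1−q)·(-5) = 6q - 5
  Alice's expected payoff from Down: q·(-2) + (1−q)·(-1) = -q - 1
  6q - 5 = -q - 1  ⇒  7q = 4  ⇒  q = 4/7.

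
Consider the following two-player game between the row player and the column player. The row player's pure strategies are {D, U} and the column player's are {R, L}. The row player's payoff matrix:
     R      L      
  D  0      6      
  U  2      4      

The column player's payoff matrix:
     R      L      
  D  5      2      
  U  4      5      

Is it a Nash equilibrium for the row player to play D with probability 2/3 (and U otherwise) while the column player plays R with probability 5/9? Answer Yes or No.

Given the row player's mix p = 2/3, the column player's payoff from R is 14/3 but from L is 3. The column player strictly prefers R, so the column player would not mix.
So the proposed profile is not a Nash equilibrium.

No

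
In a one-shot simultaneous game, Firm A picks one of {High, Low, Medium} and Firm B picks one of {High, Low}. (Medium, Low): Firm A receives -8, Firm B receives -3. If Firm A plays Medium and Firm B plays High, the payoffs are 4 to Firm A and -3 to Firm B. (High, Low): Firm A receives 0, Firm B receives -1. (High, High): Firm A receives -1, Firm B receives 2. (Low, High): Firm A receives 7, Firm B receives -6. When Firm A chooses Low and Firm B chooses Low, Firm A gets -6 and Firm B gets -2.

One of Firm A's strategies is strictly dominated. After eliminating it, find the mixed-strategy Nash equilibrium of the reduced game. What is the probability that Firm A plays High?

p = 4/7

Firm A's strategy Medium is strictly dominated by Low: 7 > 4 and -6 > -8. Eliminate Medium.
Firm A's mix must leave Firm B indifferent between High and Low.
  Firm B's payoff from High: p·2 + (1−p)·(-6) = 8p - 6
  Firm B's payoff from Low: p·(-1) + (1−p)·(-2) = p - 2
  8p - 6 = p - 2  ⇒  7p = 4  ⇒  p = 4/7.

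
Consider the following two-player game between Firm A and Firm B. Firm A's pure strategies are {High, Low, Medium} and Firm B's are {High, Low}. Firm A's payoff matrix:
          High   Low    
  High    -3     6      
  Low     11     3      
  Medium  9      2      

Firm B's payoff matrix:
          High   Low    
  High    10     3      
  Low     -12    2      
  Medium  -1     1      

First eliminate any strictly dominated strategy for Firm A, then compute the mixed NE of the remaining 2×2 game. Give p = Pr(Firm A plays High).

p = 2/3

Firm A's strategy Medium is strictly dominated by Low: 11 > 9 and 3 > 2. Eliminate Medium.
In a mixed equilibrium Firm B is indifferent between High and Low; this condition fixes p.
  Firm B's payoff to High: p·10 + (1−p)·(-12) = 22p - 12
  Firm B's payoff to Low: p·3 + (1−p)·2 = p + 2
  22p - 12 = p + 2  ⇒  21p = 14  ⇒  p = 2/3.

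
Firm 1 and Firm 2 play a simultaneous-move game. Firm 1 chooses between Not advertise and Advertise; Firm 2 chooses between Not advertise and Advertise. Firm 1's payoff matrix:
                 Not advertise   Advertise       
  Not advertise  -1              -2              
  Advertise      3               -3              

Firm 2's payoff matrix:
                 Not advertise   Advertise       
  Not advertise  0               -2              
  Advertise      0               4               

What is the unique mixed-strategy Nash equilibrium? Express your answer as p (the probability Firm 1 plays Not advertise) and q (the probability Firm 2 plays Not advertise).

Firm 1's mix must leave Firm 2 indifferent between Not advertise and Advertise.
  Firm 2's payoff to Not advertise: p·0 + (1−p)·0 = 0
  Firm 2's payoff to Advertise: p·(-2) + (1−p)·4 = -6p + 4
  0 = -6p + 4  ⇒  6p = 4  ⇒  p = 2/3.
In a mixed equilibrium Firm 1 is indifferent between Not advertise and Advertise; this condition fixes q.
  Firm 1's payoff to Not advertise: q·(-1) + (1−q)·(-2) = q - 2
  Firm 1's payoff to Advertise: q·3 + (1−q)·(-3) = 6q - 3
  q - 2 = 6q - 3  ⇒  -5q = -1  ⇒  q = 1/5.

p = 2/3, q = 1/5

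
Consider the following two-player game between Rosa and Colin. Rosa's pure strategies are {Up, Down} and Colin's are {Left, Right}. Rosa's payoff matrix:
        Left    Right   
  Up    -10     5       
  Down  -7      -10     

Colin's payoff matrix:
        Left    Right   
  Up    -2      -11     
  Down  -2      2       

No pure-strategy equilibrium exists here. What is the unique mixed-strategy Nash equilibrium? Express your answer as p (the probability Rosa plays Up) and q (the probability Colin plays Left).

For Colin to be willing to mix, Colin must be indifferent between Left and Right, which pins down Rosa's mix.
  Colin's payoff to Left: p·(-2) + (1−p)·(-2) = -2
  Colin's payoff to Right: p·(-11) + (1−p)·2 = -13p + 2
  -2 = -13p + 2  ⇒  13p = 4  ⇒  p = 4/13.
Colin's mix must leave Rosa indifferent between Up and Down.
  Rosa's expected payoff from Up: q·(-10) + (1−q)·5 = -15q + 5
  Rosa's expected payoff from Down: q·(-7) + (1−q)·(-10) = 3q - 10
  -15q + 5 = 3q - 10  ⇒  -18q = -15  ⇒  q = 5/6.

p = 4/13, q = 5/6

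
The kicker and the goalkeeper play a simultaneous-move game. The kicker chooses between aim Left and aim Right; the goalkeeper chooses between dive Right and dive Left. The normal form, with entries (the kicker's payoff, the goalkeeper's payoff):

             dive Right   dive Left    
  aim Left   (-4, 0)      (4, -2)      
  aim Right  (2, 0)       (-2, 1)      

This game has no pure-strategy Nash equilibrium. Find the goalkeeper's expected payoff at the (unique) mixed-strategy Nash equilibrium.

Set the goalkeeper's expected payoff from dive Right equal to that from dive Left:
  the goalkeeper's expected payoff from dive Right: p·0 + (1−p)·0 = 0
  the goalkeeper's expected payoff from dive Left: p·(-2) + (1−p)·1 = -3p + 1
  0 = -3p + 1  ⇒  3p = 1  ⇒  p = 1/3.
At equilibrium the goalkeeper is indifferent across columns, so the goalkeeper's payoff equals the payoff from dive Right: (1/3)·0 + (2/3)·0 = 0.

0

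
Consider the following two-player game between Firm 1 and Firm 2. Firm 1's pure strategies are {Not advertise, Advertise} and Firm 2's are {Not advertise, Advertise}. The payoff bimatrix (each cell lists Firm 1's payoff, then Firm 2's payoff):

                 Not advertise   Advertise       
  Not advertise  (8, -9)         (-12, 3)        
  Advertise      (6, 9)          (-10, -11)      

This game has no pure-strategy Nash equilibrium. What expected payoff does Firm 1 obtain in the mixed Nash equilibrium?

Set Firm 1's expected payoff from Not advertise equal to that from Advertise:
  Firm 1's payoff to Not advertise: q·8 + (1−q)·(-12) = 20q - 12
  Firm 1's payoff to Advertise: q·6 + (1−q)·(-10) = 16q - 10
  20q - 12 = 16q - 10  ⇒  4q = 2  ⇒  q = 1/2.
At equilibrium Firm 1 is indifferent across rows, so Firm 1's payoff equals the payoff from Not advertise: (1/2)·8 + (1/2)·(-12) = -2.

-2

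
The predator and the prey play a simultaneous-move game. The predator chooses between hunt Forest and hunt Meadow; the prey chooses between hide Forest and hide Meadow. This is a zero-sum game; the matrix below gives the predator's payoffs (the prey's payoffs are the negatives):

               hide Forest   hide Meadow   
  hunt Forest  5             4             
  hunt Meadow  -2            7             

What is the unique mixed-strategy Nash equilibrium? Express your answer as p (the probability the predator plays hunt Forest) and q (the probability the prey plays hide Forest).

p = 9/10, q = 3/10

The prey's indifference between hide Forest and hide Meadow determines the predator's mixing probability p:
  the prey's payoff from hide Forest: p·(-5) + (1−p)·2 = -7p + 2
  the prey's payoff from hide Meadow: p·(-4) + (1−p)·(-7) = 3p - 7
  -7p + 2 = 3p - 7  ⇒  -10p = -9  ⇒  p = 9/10.
In a mixed equilibrium the predator is indifferent between hunt Forest and hunt Meadow; this condition fixes q.
  the predator's payoff from hunt Forest: q·5 + (1−q)·4 = q + 4
  the predator's payoff from hunt Meadow: q·(-2) + (1−q)·7 = -9q + 7
  q + 4 = -9q + 7  ⇒  10q = 3  ⇒  q = 3/10.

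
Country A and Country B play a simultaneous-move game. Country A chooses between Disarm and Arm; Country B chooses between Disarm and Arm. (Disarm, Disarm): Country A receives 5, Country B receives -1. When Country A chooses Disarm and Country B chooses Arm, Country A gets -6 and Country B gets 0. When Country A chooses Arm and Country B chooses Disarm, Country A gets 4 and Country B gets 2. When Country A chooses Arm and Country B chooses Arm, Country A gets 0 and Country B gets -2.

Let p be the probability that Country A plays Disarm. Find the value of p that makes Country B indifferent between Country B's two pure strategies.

p = 4/5

Country B's indifference between Disarm and Arm determines Country A's mixing probability p:
  Country B's expected payoff from Disarm: p·(-1) + (1−p)·2 = -3p + 2
  Country B's expected payoff from Arm: p·0 + (1−p)·(-2) = 2p - 2
  -3p + 2 = 2p - 2  ⇒  -5p = -4  ⇒  p = 4/5.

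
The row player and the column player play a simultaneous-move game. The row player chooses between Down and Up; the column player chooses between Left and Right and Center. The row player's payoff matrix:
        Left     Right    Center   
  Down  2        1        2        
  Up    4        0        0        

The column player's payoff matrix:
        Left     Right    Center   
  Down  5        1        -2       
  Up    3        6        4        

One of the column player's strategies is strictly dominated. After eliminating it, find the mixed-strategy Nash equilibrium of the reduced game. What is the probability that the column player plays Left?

q = 1/3

The column player's strategy Center is strictly dominated by Right: 1 > -2 and 6 > 4. Eliminate Center.
The row player's indifference between Down and Up determines the column player's mixing probability q:
  the row player's expected payoff from Down: q·2 + (1−q)·1 = q + 1
  the row player's expected payoff from Up: q·4 + (1−q)·0 = 4q
  q + 1 = 4q  ⇒  -3q = -1  ⇒  q = 1/3.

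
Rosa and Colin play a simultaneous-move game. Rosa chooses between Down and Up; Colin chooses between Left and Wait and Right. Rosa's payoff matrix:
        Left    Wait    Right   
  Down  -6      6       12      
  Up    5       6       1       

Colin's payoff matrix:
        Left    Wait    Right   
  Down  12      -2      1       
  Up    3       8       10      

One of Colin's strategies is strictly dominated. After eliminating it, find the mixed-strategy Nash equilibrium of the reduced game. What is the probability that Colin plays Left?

q = 1/2

Colin's strategy Wait is strictly dominated by Right: 1 > -2 and 10 > 8. Eliminate Wait.
For Rosa to be willing to mix, Rosa must be indifferent between Down and Up, which pins down Colin's mix.
  Rosa's payoff to Down: q·(-6) + (1−q)·12 = -18q + 12
  Rosa's payoff to Up: q·5 + (1−q)·1 = 4q + 1
  -18q + 12 = 4q + 1  ⇒  -22q = -11  ⇒  q = 1/2.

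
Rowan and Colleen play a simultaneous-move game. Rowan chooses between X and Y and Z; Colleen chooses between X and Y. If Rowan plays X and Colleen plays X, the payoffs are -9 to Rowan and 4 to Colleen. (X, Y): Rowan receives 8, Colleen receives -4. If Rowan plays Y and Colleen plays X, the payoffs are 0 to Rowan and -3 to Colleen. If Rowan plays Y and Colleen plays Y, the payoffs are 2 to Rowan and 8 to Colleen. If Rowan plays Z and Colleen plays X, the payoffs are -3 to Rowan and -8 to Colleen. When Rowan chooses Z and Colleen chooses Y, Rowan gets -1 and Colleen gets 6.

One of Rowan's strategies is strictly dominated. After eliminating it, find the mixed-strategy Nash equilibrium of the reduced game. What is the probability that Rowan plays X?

p = 11/19

Rowan's strategy Z is strictly dominated by Y: 0 > -3 and 2 > -1. Eliminate Z.
Colleen's indifference between X and Y determines Rowan's mixing probability p:
  Colleen's expected payoff from X: p·4 + (1−p)·(-3) = 7p - 3
  Colleen's expected payoff from Y: p·(-4) + (1−p)·8 = -12p + 8
  7p - 3 = -12p + 8  ⇒  19p = 11  ⇒  p = 11/19.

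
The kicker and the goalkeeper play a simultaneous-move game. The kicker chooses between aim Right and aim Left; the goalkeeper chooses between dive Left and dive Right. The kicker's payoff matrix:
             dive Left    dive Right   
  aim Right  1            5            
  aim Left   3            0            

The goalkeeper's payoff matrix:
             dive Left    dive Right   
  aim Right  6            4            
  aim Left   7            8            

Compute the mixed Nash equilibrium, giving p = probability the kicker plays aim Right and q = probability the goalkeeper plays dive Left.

p = 1/3, q = 5/7

In a mixed equilibrium the goalkeeper is indifferent between dive Left and dive Right; this condition fixes p.
  the goalkeeper's payoff to dive Left: p·6 + (1−p)·7 = -p + 7
  the goalkeeper's payoff to dive Right: p·4 + (1−p)·8 = -4p + 8
  -p + 7 = -4p + 8  ⇒  3p = 1  ⇒  p = 1/3.
The kicker's indifference between aim Right and aim Left determines the goalkeeper's mixing probability q:
  the kicker's payoff to aim Right: q·1 + (1−q)·5 = -4q + 5
  the kicker's payoff to aim Left: q·3 + (1−q)·0 = 3q
  -4q + 5 = 3q  ⇒  -7q = -5  ⇒  q = 5/7.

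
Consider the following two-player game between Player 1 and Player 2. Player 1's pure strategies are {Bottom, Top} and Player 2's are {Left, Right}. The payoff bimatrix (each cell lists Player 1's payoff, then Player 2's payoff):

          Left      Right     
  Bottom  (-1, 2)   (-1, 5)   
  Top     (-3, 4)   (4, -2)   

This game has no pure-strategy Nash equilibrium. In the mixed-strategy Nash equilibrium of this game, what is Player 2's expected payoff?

8/3

For Player 2 to be willing to mix, Player 2 must be indifferent between Left and Right, which pins down Player 1's mix.
  Player 2's payoff to Left: p·2 + (1−p)·4 = -2p + 4
  Player 2's payoff to Right: p·5 + (1−p)·(-2) = 7p - 2
  -2p + 4 = 7p - 2  ⇒  -9p = -6  ⇒  p = 2/3.
At equilibrium Player 2 is indifferent across columns, so Player 2's payoff equals the payoff from Left: (2/3)·2 + (1/3)·4 = 8/3.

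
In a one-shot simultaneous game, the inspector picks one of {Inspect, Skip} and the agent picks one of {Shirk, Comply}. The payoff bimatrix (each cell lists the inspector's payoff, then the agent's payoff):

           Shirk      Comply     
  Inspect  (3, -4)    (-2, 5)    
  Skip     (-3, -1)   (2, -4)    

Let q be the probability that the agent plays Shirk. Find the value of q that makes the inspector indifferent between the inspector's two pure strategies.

In a mixed equilibrium the inspector is indifferent between Inspect and Skip; this condition fixes q.
  the inspector's expected payoff from Inspect: q·3 + (1−q)·(-2) = 5q - 2
  the inspector's expected payoff from Skip: q·(-3) + (1−q)·2 = -5q + 2
  5q - 2 = -5q + 2  ⇒  10q = 4  ⇒  q = 2/5.

q = 2/5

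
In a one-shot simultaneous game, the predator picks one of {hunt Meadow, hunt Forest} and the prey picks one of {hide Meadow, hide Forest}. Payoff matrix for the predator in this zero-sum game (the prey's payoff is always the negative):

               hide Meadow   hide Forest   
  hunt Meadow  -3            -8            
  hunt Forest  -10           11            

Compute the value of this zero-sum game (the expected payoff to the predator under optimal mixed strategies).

v = -113/26

Set the predator's expected payoff from hunt Meadow equal to that from hunt Forest:
  the predator's expected payoff from hunt Meadow: q·(-3) + (1−q)·(-8) = 5q - 8
  the predator's expected payoff from hunt Forest: q·(-10) + (1−q)·11 = -21q + 11
  5q - 8 = -21q + 11  ⇒  26q = 19  ⇒  q = 19/26.
The value is the predator's expected payoff against this mix (using hunt Meadow): (19/26)·(-3) + (7/26)·(-8) = -113/26.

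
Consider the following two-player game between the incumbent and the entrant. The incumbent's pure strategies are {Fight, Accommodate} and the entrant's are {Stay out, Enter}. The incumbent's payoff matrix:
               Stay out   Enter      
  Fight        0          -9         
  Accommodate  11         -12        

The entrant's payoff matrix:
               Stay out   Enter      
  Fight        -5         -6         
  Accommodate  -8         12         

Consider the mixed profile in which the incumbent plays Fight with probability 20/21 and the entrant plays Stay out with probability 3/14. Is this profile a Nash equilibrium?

Yes

Check the entrant's indifference given the incumbent's mix p = 20/21:
  payoff from Stay out = -36/7; payoff from Enter = -36/7 — equal.
Check the incumbent's indifference given the entrant's mix q = 3/14:
  payoff from Fight = -99/14; payoff from Accommodate = -99/14 — equal.
Both players are indifferent, so neither can profitably deviate.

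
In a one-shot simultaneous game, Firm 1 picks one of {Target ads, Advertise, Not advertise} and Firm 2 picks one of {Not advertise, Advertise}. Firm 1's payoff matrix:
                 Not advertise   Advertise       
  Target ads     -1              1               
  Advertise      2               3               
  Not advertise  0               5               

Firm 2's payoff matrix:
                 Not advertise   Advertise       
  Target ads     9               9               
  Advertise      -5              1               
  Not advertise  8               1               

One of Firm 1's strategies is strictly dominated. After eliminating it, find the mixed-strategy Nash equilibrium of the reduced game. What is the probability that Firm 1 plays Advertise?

p = 7/13

Firm 1's strategy Target ads is strictly dominated by Advertise: 2 > -1 and 3 > 1. Eliminate Target ads.
Firm 2's indifference between Not advertise and Advertise determines Firm 1's mixing probability p:
  Firm 2's payoff to Not advertise: p·(-5) + (1−p)·8 = -13p + 8
  Firm 2's payoff to Advertise: p·1 + (1−p)·1 = 1
  -13p + 8 = 1  ⇒  -13p = -7  ⇒  p = 7/13.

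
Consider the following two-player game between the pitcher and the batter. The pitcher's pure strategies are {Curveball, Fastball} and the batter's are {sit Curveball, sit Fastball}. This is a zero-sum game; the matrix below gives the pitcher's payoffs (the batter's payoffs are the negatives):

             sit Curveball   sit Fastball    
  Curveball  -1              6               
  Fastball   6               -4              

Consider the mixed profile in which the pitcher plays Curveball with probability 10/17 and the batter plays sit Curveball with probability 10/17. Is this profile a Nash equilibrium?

Check the batter's indifference given the pitcher's mix p = 10/17:
  payoff from sit Curveball = -32/17; payoff from sit Fastball = -32/17 — equal.
Check the pitcher's indifference given the batter's mix q = 10/17:
  payoff from Curveball = 32/17; payoff from Fastball = 32/17 — equal.
Both players are indifferent, so neither can profitably deviate.

Yes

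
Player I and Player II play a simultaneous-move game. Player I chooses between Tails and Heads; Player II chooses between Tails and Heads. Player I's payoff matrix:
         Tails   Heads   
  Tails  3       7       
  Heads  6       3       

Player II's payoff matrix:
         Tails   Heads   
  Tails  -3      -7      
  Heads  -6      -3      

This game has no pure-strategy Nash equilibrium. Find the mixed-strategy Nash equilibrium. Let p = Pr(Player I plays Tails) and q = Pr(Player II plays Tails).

p = 3/7, q = 4/7

Set Player II's expected payoff from Tails equal to that from Heads:
  Player II's payoff to Tails: p·(-3) + (1−p)·(-6) = 3p - 6
  Player II's payoff to Heads: p·(-7) + (1−p)·(-3) = -4p - 3
  3p - 6 = -4p - 3  ⇒  7p = 3  ⇒  p = 3/7.
For Player I to be willing to mix, Player I must be indifferent between Tails and Heads, which pins down Player II's mix.
  Player I's payoff from Tails: q·3 + (1−q)·7 = -4q + 7
  Player I's payoff from Heads: q·6 + (1−q)·3 = 3q + 3
  -4q + 7 = 3q + 3  ⇒  -7q = -4  ⇒  q = 4/7.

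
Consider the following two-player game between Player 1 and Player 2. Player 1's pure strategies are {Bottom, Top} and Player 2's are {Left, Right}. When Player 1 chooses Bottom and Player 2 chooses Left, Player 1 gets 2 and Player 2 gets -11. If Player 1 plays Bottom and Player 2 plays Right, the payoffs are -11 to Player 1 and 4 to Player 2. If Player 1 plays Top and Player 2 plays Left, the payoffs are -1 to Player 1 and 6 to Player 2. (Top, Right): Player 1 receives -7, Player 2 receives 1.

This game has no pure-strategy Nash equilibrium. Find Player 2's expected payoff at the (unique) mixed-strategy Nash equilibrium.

Player 1's mix must leave Player 2 indifferent between Left and Right.
  Player 2's payoff from Left: p·(-11) + (1−p)·6 = -17p + 6
  Player 2's payoff from Right: p·4 + (1−p)·1 = 3p + 1
  -17p + 6 = 3p + 1  ⇒  -20p = -5  ⇒  p = 1/4.
At equilibrium Player 2 is indifferent across columns, so Player 2's payoff equals the payoff from Left: (1/4)·(-11) + (3/4)·6 = 7/4.

7/4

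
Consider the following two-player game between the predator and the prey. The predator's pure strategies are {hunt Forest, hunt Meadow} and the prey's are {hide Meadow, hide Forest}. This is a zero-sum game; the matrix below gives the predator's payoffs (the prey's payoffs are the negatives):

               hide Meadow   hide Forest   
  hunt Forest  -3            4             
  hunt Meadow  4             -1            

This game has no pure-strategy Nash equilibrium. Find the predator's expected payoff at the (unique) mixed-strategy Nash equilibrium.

In a mixed equilibrium the predator is indifferent between hunt Forest and hunt Meadow; this condition fixes q.
  the predator's expected payoff from hunt Forest: q·(-3) + (1−q)·4 = -7q + 4
  the predator's expected payoff from hunt Meadow: q·4 + (1−q)·(-1) = 5q - 1
  -7q + 4 = 5q - 1  ⇒  -12q = -5  ⇒  q = 5/12.
At equilibrium the predator is indifferent across rows, so the predator's payoff equals the payoff from hunt Forest: (5/12)·(-3) + (7/12)·4 = 13/12.

13/12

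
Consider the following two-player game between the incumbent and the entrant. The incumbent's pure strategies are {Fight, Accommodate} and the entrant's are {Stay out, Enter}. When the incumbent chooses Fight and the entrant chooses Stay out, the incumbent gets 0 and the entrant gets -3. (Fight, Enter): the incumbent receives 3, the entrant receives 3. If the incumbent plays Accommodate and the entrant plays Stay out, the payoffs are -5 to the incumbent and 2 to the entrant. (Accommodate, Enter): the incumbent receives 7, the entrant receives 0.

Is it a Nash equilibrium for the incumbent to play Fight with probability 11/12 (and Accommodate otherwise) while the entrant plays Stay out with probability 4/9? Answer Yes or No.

No

Given the incumbent's mix p = 11/12, the entrant's payoff from Stay out is -31/12 but from Enter is 11/4. The entrant strictly prefers Enter, so the entrant would not mix.
So the proposed profile is not a Nash equilibrium.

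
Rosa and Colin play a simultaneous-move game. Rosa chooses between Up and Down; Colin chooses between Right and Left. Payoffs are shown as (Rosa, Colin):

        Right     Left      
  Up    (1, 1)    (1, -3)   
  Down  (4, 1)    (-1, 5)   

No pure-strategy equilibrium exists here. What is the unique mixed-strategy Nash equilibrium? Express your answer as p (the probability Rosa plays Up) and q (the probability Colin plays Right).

Colin's indifference between Right and Left determines Rosa's mixing probability p:
  Colin's payoff from Right: p·1 + (1−p)·1 = 1
  Colin's payoff from Left: p·(-3) + (1−p)·5 = -8p + 5
  1 = -8p + 5  ⇒  8p = 4  ⇒  p = 1/2.
For Rosa to be willing to mix, Rosa must be indifferent between Up and Down, which pins down Colin's mix.
  Rosa's payoff to Up: q·1 + (1−q)·1 = 1
  Rosa's payoff to Down: q·4 + (1−q)·(-1) = 5q - 1
  1 = 5q - 1  ⇒  -5q = -2  ⇒  q = 2/5.

p = 1/2, q = 2/5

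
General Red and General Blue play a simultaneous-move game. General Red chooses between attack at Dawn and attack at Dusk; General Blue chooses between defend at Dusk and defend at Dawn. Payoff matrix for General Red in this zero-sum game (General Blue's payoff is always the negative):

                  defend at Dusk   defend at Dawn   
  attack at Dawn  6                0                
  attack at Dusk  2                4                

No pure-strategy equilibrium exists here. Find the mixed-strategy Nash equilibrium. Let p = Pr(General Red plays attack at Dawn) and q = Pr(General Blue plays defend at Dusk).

In a mixed equilibrium General Blue is indifferent between defend at Dusk and defend at Dawn; this condition fixes p.
  General Blue's payoff to defend at Dusk: p·(-6) + (1−p)·(-2) = -4p - 2
  General Blue's payoff to defend at Dawn: p·0 + (1−p)·(-4) = 4p - 4
  -4p - 2 = 4p - 4  ⇒  -8p = -2  ⇒  p = 1/4.
General Blue's mix must leave General Red indifferent between attack at Dawn and attack at Dusk.
  General Red's expected payoff from attack at Dawn: q·6 + (1−q)·0 = 6q
  General Red's expected payoff from attack at Dusk: q·2 + (1−q)·4 = -2q + 4
  6q = -2q + 4  ⇒  8q = 4  ⇒  q = 1/2.

p = 1/4, q = 1/2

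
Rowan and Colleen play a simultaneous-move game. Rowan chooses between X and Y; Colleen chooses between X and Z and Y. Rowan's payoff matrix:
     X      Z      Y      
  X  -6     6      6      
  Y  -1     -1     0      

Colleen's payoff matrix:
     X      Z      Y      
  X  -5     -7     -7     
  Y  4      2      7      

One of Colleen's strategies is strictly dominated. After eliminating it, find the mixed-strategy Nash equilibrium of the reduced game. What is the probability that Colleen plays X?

Colleen's strategy Z is strictly dominated by X: -5 > -7 and 4 > 2. Eliminate Z.
For Rowan to be willing to mix, Rowan must be indifferent between X and Y, which pins down Colleen's mix.
  Rowan's payoff to X: q·(-6) + (1−q)·6 = -12q + 6
  Rowan's payoff to Y: q·(-1) + (1−q)·0 = -q
  -12q + 6 = -q  ⇒  -11q = -6  ⇒  q = 6/11.

q = 6/11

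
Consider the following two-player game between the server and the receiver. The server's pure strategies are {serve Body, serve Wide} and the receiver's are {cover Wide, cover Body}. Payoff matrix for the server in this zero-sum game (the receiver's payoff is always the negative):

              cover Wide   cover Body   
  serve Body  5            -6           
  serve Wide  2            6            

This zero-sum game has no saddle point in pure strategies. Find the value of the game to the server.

v = 14/5

The server's indifference between serve Body and serve Wide determines the receiver's mixing probability q:
  the server's payoff to serve Body: q·5 + (1−q)·(-6) = 11q - 6
  the server's payoff to serve Wide: q·2 + (1−q)·6 = -4q + 6
  11q - 6 = -4q + 6  ⇒  15q = 12  ⇒  q = 4/5.
The value is the server's expected payoff against this mix (using serve Body): (4/5)·5 + (1/5)·(-6) = 14/5.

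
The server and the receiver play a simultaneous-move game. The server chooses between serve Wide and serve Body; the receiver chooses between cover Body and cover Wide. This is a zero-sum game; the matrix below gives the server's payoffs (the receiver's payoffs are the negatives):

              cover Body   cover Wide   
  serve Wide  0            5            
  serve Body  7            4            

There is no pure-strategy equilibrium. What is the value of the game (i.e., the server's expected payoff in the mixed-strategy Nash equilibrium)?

Set the server's expected payoff from serve Wide equal to that from serve Body:
  the server's expected payoff from serve Wide: q·0 + (1−q)·5 = -5q + 5
  the server's expected payoff from serve Body: q·7 + (1−q)·4 = 3q + 4
  -5q + 5 = 3q + 4  ⇒  -8q = -1  ⇒  q = 1/8.
The value is the server's expected payoff against this mix (using serve Wide): (1/8)·0 + (7/8)·5 = 35/8.

v = 35/8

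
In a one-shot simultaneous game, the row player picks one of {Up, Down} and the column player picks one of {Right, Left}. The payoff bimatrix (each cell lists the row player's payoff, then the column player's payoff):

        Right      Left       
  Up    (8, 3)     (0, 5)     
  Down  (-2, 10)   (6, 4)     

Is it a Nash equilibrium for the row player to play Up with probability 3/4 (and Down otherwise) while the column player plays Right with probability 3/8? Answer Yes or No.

Yes

Check the column player's indifference given the row player's mix p = 3/4:
  payoff from Right = 19/4; payoff from Left = 19/4 — equal.
Check the row player's indifference given the column player's mix q = 3/8:
  payoff from Up = 3; payoff from Down = 3 — equal.
Both players are indifferent, so neither can profitably deviate.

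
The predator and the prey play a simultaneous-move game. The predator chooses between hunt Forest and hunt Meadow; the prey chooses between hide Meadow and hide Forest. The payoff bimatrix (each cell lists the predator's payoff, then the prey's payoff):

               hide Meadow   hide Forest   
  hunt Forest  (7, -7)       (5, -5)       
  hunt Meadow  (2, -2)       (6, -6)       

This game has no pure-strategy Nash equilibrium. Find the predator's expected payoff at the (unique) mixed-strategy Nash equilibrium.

16/3

The predator's indifference between hunt Forest and hunt Meadow determines the prey's mixing probability q:
  the predator's expected payoff from hunt Forest: q·7 + (1−q)·5 = 2q + 5
  the predator's expected payoff from hunt Meadow: q·2 + (1−q)·6 = -4q + 6
  2q + 5 = -4q + 6  ⇒  6q = 1  ⇒  q = 1/6.
At equilibrium the predator is indifferent across rows, so the predator's payoff equals the payoff from hunt Forest: (1/6)·7 + (5/6)·5 = 16/3.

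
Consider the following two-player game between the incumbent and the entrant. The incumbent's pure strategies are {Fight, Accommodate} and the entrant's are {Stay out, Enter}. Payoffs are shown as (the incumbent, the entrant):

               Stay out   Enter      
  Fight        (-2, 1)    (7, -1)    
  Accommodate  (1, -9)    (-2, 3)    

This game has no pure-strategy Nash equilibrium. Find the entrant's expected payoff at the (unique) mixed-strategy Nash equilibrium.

-3/7

For the entrant to be willing to mix, the entrant must be indifferent between Stay out and Enter, which pins down the incumbent's mix.
  the entrant's payoff from Stay out: p·1 + (1−p)·(-9) = 10p - 9
  the entrant's payoff from Enter: p·(-1) + (1−p)·3 = -4p + 3
  10p - 9 = -4p + 3  ⇒  14p = 12  ⇒  p = 6/7.
At equilibrium the entrant is indifferent across columns, so the entrant's payoff equals the payoff from Stay out: (6/7)·1 + (1/7)·(-9) = -3/7.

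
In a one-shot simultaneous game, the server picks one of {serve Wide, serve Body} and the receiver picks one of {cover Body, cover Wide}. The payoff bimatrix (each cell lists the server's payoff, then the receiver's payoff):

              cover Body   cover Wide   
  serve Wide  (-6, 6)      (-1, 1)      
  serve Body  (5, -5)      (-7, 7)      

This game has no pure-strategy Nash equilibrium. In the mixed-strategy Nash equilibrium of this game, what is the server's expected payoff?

The receiver's mix must leave the server indifferent between serve Wide and serve Body.
  the server's payoff to serve Wide: q·(-6) + (1−q)·(-1) = -5q - 1
  the server's payoff to serve Body: q·5 + (1−q)·(-7) = 12q - 7
  -5q - 1 = 12q - 7  ⇒  -17q = -6  ⇒  q = 6/17.
At equilibrium the server is indifferent across rows, so the server's payoff equals the payoff from serve Wide: (6/17)·(-6) + (11/17)·(-1) = -47/17.

-47/17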